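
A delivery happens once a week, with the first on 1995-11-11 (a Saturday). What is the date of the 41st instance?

1996-08-17

The 41st occurrence is 40 intervals after the first: 40 × 7 = 280 days after 1995-11-11.
November has 30 days — 19 days to the end of November leaves 261.
December has 31 days (230 left).
January has 31 days (199 left).
February has 29 days (170 left).
March has 31 days (139 left).
April has 30 days (109 left).
May has 31 days (78 left).
June has 30 days (48 left).
July has 31 days (17 left).
17 days into August → 1996-08-17.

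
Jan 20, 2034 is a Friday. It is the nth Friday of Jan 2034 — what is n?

Day 20 falls in week ⌈20/7⌉ of the month.
Days 1–7 hold the 1st Friday, 8–14 the 2nd, 15–21 the 3rd, 22–28 the 4th, 29–31 the 5th.
20 is in the range for the 3rd.

3rd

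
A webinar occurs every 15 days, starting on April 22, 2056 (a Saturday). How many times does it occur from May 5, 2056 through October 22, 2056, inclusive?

12

Occurrences land 15·i days after April 22, 2056 for i = 0, 1, 2, …
May 5, 2056 is 13 days after the start; 13 ÷ 15 = 0 remainder 13; since the remainder is 13, round up to i = 1. First occurrence in the window: #2 on May 7, 2056 (1×15 = 15 days in).
October 22, 2056 is 183 days after the start; 183 ÷ 15 = 12 remainder 3. Last occurrence in the window: #13 on October 19, 2056.
Occurrences #2 through #13: 12 in total.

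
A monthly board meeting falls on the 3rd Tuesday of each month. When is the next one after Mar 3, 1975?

Mar 18, 1975

Mar 1975 starts on a Saturday; its first Tuesday is the 4th, so the 3rd Tuesday is the 18th — Mar 18, 1975.
Mar 18, 1975 is after Mar 3, 1975, so that is the next one.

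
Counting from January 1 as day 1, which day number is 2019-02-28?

59

Days in months before February: 31 = 31.
Plus 28 days into February → day 59.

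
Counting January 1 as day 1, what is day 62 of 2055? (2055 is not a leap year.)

January has 31 days (62 − 31 = 31 remain).
February has 28 days (31 − 28 = 3 remain).
3 into March → March 3.

3 March 2055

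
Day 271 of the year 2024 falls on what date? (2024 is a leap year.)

Jan has 31 days (271 − 31 = 240 remain).
Feb has 29 days (240 − 29 = 211 remain).
Mar has 31 days (211 − 31 = 180 remain).
Apr has 30 days (180 − 30 = 150 remain).
May has 31 days (150 − 31 = 119 remain).
Jun has 30 days (119 − 30 = 89 remain).
Jul has 31 days (89 − 31 = 58 remain).
Aug has 31 days (58 − 31 = 27 remain).
27 into Sep → Sep 27.

Sep 27, 2024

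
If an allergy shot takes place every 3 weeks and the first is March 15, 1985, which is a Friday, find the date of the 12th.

November 1, 1985

The 12th occurrence is 11 intervals after the first: 11 × 21 = 231 days after March 15, 1985.
March has 31 days — 16 days to the end of March leaves 215.
April has 30 days (185 left).
May has 31 days (154 left).
June has 30 days (124 left).
July has 31 days (93 left).
August has 31 days (62 left).
September has 30 days (32 left).
October has 31 days (1 left).
1 day into November → November 1, 1985.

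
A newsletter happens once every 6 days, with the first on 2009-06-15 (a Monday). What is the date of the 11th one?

The 11th occurrence is 10 intervals after the first: 10 × 6 = 60 days after 2009-06-15.
June has 30 days — 15 days to the end of June leaves 45.
July has 31 days (14 left).
14 days into August → 2009-08-14.

2009-08-14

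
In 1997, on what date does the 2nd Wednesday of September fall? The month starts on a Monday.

September 1997 begins on a Monday, so the first Wednesday is September 3 (2 days later).
The 2nd Wednesday is 1 weeks later: 3 + 7 = 10.

10 September 1997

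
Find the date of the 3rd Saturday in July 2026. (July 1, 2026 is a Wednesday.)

July 2026 begins on a Wednesday, so the first Saturday is July 4 (3 days later).
The 3rd Saturday is 2 weeks later: 4 + 14 = 18.

July 18, 2026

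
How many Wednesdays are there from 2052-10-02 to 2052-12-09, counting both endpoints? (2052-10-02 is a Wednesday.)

10

2052-10-02 is a Wednesday; the first Wednesday on or after it is 2052-10-02.
From 2052-10-02 to 2052-12-09: 29 + 30 + 9 = 68 days (rest of October, November, December).
68 ÷ 7 = 9 full weeks with remainder 5, so 9 more Wednesdays after the first → 10.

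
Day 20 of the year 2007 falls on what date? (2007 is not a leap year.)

Jan 20, 2007

20 into Jan → Jan 20.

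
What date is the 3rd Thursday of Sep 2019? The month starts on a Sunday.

Sep 2019 begins on a Sunday, so the first Thursday is Sep 5 (4 days later).
The 3rd Thursday is 2 weeks later: 5 + 14 = 19.

Sep 19, 2019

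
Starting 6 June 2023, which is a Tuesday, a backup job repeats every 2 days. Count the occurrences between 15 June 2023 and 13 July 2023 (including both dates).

14

Occurrences land 2·i days after 6 June 2023 for i = 0, 1, 2, …
15 June 2023 is 9 days after the start; 9 ÷ 2 = 4 remainder 1; since the remainder is 1, round up to i = 5. First occurrence in the window: #6 on 16 June 2023 (5×2 = 10 days in).
13 July 2023 is 37 days after the start; 37 ÷ 2 = 18 remainder 1. Last occurrence in the window: #19 on 12 July 2023.
Occurrences #6 through #19: 14 in total.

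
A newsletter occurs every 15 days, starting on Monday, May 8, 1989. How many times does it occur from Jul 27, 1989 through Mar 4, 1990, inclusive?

15

Occurrences land 15·i days after May 8, 1989 for i = 0, 1, 2, …
Jul 27, 1989 is 80 days after the start; 80 ÷ 15 = 5 remainder 5; since the remainder is 5, round up to i = 6. First occurrence in the window: #7 on Aug 6, 1989 (6×15 = 90 days in).
Mar 4, 1990 is 300 days after the start; 300 ÷ 15 = 20 remainder 0. Last occurrence in the window: #21 on Mar 4, 1990.
Occurrences #7 through #21: 15 in total.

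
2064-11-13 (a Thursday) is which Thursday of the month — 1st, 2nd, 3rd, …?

Day 13 falls in week ⌈13/7⌉ of the month.
Days 1–7 hold the 1st Thursday, 8–14 the 2nd, 15–21 the 3rd, 22–28 the 4th, 29–31 the 5th.
13 is in the range for the 2nd.

2nd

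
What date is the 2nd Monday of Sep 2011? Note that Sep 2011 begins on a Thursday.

Sep 12, 2011

Sep 2011 begins on a Thursday, so the first Monday is Sep 5 (4 days later).
The 2nd Monday is 1 weeks later: 5 + 7 = 12.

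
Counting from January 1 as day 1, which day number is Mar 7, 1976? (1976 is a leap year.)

67

Days in months before Mar: 31 + 29 = 60.
Plus 7 days into Mar → day 67.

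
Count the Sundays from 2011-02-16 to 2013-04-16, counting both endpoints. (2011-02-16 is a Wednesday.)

113

2011-02-16 is a Wednesday; the first Sunday on or after it is 2011-02-20 (4 days later).
From 2011-02-20 to 2013-04-16: 314 + 366 + 106 = 786 days (rest of 2011, 2012, to 2013-04-16 in 2013).
786 ÷ 7 = 112 full weeks with remainder 2, so 112 more Sundays after the first → 113.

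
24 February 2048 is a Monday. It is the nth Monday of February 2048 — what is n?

Day 24 falls in week ⌈24/7⌉ of the month.
Days 1–7 hold the 1st Monday, 8–14 the 2nd, 15–21 the 3rd, 22–28 the 4th, 29–31 the 5th.
24 is in the range for the 4th.

4th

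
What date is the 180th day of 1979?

Jun 29, 1979

Jan has 31 days (180 − 31 = 149 remain).
Feb has 28 days (149 − 28 = 121 remain).
Mar has 31 days (121 − 31 = 90 remain).
Apr has 30 days (90 − 30 = 60 remain).
May has 31 days (60 − 31 = 29 remain).
29 into Jun → Jun 29.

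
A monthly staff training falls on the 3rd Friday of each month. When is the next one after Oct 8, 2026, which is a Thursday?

Oct 16, 2026

Oct 2026 starts on a Thursday; its first Friday is the 2nd, so the 3rd Friday is the 16th — Oct 16, 2026.
Oct 16, 2026 is after Oct 8, 2026, so that is the next one.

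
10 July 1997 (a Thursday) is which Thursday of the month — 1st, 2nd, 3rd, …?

2nd

Day 10 falls in week ⌈10/7⌉ of the month.
Days 1–7 hold the 1st Thursday, 8–14 the 2nd, 15–21 the 3rd, 22–28 the 4th, 29–31 the 5th.
10 is in the range for the 2nd.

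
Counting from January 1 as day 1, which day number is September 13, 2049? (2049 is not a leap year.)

Days in months before September: 31 + 28 + 31 + 30 + 31 + 30 + 31 + 31 = 243.
Plus 13 days into September → day 256.

256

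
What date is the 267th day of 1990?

January has 31 days (267 − 31 = 236 remain).
February has 28 days (236 − 28 = 208 remain).
March has 31 days (208 − 31 = 177 remain).
April has 30 days (177 − 30 = 147 remain).
May has 31 days (147 − 31 = 116 remain).
June has 30 days (116 − 30 = 86 remain).
July has 31 days (86 − 31 = 55 remain).
August has 31 days (55 − 31 = 24 remain).
24 into September → September 24.

September 24, 1990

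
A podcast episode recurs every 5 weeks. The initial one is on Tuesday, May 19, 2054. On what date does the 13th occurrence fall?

July 13, 2055

The 13th occurrence is 12 intervals after the first: 12 × 35 = 420 days after May 19, 2054.
May has 31 days — 12 days to the end of May leaves 408.
From end of May to end of 2054 is 214 days (194 left).
January has 31 days (163 left).
February has 28 days (135 left).
March has 31 days (104 left).
April has 30 days (74 left).
May has 31 days (43 left).
June has 30 days (13 left).
13 days into July → July 13, 2055.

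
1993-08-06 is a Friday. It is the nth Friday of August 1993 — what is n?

Day 6 falls in week ⌈6/7⌉ of the month.
Days 1–7 hold the 1st Friday, 8–14 the 2nd, 15–21 the 3rd, 22–28 the 4th, 29–31 the 5th.
6 is in the range for the 1st.

1st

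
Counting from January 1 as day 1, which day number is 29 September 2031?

272

Days in months before September: 31 + 28 + 31 + 30 + 31 + 30 + 31 + 31 = 243.
Plus 29 days into September → day 272.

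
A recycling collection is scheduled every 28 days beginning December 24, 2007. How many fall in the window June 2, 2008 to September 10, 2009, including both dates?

17

Occurrences land 28·i days after December 24, 2007 for i = 0, 1, 2, …
June 2, 2008 is 161 days after the start; 161 ÷ 28 = 5 remainder 21; since the remainder is 21, round up to i = 6. First occurrence in the window: #7 on June 9, 2008 (6×28 = 168 days in).
September 10, 2009 is 626 days after the start; 626 ÷ 28 = 22 remainder 10. Last occurrence in the window: #23 on August 31, 2009.
Occurrences #7 through #23: 17 in total.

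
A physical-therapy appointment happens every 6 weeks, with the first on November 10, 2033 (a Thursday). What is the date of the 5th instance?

April 27, 2034

The 5th occurrence is 4 intervals after the first: 4 × 42 = 168 days after November 10, 2033.
November has 30 days — 20 days to the end of November leaves 148.
December has 31 days (117 left).
January has 31 days (86 left).
February has 28 days (58 left).
March has 31 days (27 left).
27 days into April → April 27, 2034.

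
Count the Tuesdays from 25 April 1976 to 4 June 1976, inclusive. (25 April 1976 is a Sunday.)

6

25 April 1976 is a Sunday; the first Tuesday on or after it is 27 April 1976 (2 days later).
From 27 April 1976 to 4 June 1976: 3 + 31 + 4 = 38 days (rest of April, May, June).
38 ÷ 7 = 5 full weeks with remainder 3, so 5 more Tuesdays after the first → 6.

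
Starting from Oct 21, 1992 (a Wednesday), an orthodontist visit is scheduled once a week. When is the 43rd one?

The 43rd occurrence is 42 intervals after the first: 42 × 7 = 294 days after Oct 21, 1992.
Oct has 31 days — 10 days to the end of Oct leaves 284.
Nov has 30 days (254 left).
Dec has 31 days (223 left).
Jan has 31 days (192 left).
Feb has 28 days (164 left).
Mar has 31 days (133 left).
Apr has 30 days (103 left).
May has 31 days (72 left).
Jun has 30 days (42 left).
Jul has 31 days (11 left).
11 days into Aug → Aug 11, 1993.

Aug 11, 1993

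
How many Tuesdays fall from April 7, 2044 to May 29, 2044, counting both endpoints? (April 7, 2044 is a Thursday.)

April 7, 2044 is a Thursday; the first Tuesday on or after it is April 12, 2044 (5 days later).
From April 12, 2044 to May 29, 2044: 18 + 29 = 47 days (rest of April, May).
47 ÷ 7 = 6 full weeks with remainder 5, so 6 more Tuesdays after the first → 7.

7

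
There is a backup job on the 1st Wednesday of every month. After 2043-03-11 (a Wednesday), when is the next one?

March 2043 starts on a Sunday, so its 1st Wednesday is 2043-03-04 (3 days in).
That is not after 2043-03-11, so look at April 2043.
April 2043 starts on a Wednesday, so its 1st Wednesday is 2043-04-01.

2043-04-01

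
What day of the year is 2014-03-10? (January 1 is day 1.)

69

Days in months before March: 31 + 28 = 59.
Plus 10 days into March → day 69.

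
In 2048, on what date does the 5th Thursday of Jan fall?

Jan 30, 2048

The first Thursday of Jan 2048 is Jan 2.
The 5th Thursday is 4 weeks later: 2 + 28 = 30.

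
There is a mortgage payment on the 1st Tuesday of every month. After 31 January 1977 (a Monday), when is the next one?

January 1977 starts on a Saturday, so its 1st Tuesday is 4 January 1977 (3 days in).
That is not after 31 January 1977, so look at February 1977.
February 1977 starts on a Tuesday, so its 1st Tuesday is 1 February 1977.

1 February 1977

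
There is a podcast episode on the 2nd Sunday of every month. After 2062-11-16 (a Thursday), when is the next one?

November 2062 starts on a Wednesday; its first Sunday is the 5th, so the 2nd Sunday is the 12th — 2062-11-12.
That is not after 2062-11-16, so look at December 2062.
December 2062 starts on a Friday; its first Sunday is the 3rd, so the 2nd Sunday is the 10th — 2062-12-10.

2062-12-10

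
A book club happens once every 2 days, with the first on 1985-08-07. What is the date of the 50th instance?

1985-11-13

The 50th occurrence is 49 intervals after the first: 49 × 2 = 98 days after 1985-08-07.
August has 31 days — 24 days to the end of August leaves 74.
September has 30 days (44 left).
October has 31 days (13 left).
13 days into November → 1985-11-13.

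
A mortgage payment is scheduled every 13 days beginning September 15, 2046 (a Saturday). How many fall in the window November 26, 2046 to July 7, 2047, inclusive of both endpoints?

17

Occurrences land 13·i days after September 15, 2046 for i = 0, 1, 2, …
November 26, 2046 is 72 days after the start; 72 ÷ 13 = 5 remainder 7; since the remainder is 7, round up to i = 6. First occurrence in the window: #7 on December 2, 2046 (6×13 = 78 days in).
July 7, 2047 is 295 days after the start; 295 ÷ 13 = 22 remainder 9. Last occurrence in the window: #23 on June 28, 2047.
Occurrences #7 through #23: 17 in total.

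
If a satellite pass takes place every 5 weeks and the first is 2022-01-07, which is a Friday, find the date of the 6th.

The 6th occurrence is 5 intervals after the first: 5 × 35 = 175 days after 2022-01-07.
January has 31 days — 24 days to the end of January leaves 151.
February has 28 days (123 left).
March has 31 days (92 left).
April has 30 days (62 left).
May has 31 days (31 left).
June has 30 days (1 left).
1 day into July → 2022-07-01.

2022-07-01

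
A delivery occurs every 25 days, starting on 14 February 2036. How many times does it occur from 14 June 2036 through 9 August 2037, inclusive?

17

Occurrences land 25·i days after 14 February 2036 for i = 0, 1, 2, …
14 June 2036 is 121 days after the start; 121 ÷ 25 = 4 remainder 21; since the remainder is 21, round up to i = 5. First occurrence in the window: #6 on 18 June 2036 (5×25 = 125 days in).
9 August 2037 is 542 days after the start; 542 ÷ 25 = 21 remainder 17. Last occurrence in the window: #22 on 23 July 2037.
Occurrences #6 through #22: 17 in total.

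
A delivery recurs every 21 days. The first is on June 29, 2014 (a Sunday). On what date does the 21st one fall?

The 21st occurrence is 20 intervals after the first: 20 × 21 = 420 days after June 29, 2014.
June has 30 days — 1 day to the end of June leaves 419.
From end of June to end of 2014 is 184 days (235 left).
January has 31 days (204 left).
February has 28 days (176 left).
March has 31 days (145 left).
April has 30 days (115 left).
May has 31 days (84 left).
June has 30 days (54 left).
July has 31 days (23 left).
23 days into August → August 23, 2015.

August 23, 2015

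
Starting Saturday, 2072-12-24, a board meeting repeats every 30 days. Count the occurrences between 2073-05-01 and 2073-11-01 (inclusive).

6

Occurrences land 30·i days after 2072-12-24 for i = 0, 1, 2, …
2073-05-01 is 128 days after the start; 128 ÷ 30 = 4 remainder 8; since the remainder is 8, round up to i = 5. First occurrence in the window: #6 on 2073-05-23 (5×30 = 150 days in).
2073-11-01 is 312 days after the start; 312 ÷ 30 = 10 remainder 12. Last occurrence in the window: #11 on 2073-10-20.
Occurrences #6 through #11: 6 in total.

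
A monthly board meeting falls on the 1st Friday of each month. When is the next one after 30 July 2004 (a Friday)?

6 August 2004

July 2004 starts on a Thursday, so its 1st Friday is 2 July 2004 (1 day in).
That is not after 30 July 2004, so look at August 2004.
August 2004 starts on a Sunday, so its 1st Friday is 6 August 2004 (5 days in).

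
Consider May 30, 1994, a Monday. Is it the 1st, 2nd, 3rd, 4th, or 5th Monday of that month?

Day 30 falls in week ⌈30/7⌉ of the month.
Days 1–7 hold the 1st Monday, 8–14 the 2nd, 15–21 the 3rd, 22–28 the 4th, 29–31 the 5th.
30 is in the range for the 5th.

5th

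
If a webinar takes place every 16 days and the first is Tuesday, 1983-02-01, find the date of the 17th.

The 17th occurrence is 16 intervals after the first: 16 × 16 = 256 days after 1983-02-01.
February has 28 days — 27 days to the end of February leaves 229.
March has 31 days (198 left).
April has 30 days (168 left).
May has 31 days (137 left).
June has 30 days (107 left).
July has 31 days (76 left).
August has 31 days (45 left).
September has 30 days (15 left).
15 days into October → 1983-10-15.

1983-10-15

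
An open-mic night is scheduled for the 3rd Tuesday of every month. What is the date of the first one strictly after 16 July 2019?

20 August 2019

July 2019 starts on a Monday; its first Tuesday is the 2nd, so the 3rd Tuesday is the 16th — 16 July 2019.
That is not after 16 July 2019, so look at August 2019.
August 2019 starts on a Thursday; its first Tuesday is the 6th, so the 3rd Tuesday is the 20th — 20 August 2019.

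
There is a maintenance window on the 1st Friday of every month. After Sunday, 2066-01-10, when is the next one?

2066-02-05

January 2066 starts on a Friday, so its 1st Friday is 2066-01-01.
That is not after 2066-01-10, so look at February 2066.
February 2066 starts on a Monday, so its 1st Friday is 2066-02-05 (4 days in).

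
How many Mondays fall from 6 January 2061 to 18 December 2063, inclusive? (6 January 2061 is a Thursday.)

154

6 January 2061 is a Thursday; the first Monday on or after it is 10 January 2061 (4 days later).
From 10 January 2061 to 18 December 2063: 355 + 365 + 352 = 1072 days (rest of 2061, 2062, to 18 December 2063 in 2063).
1072 ÷ 7 = 153 full weeks with remainder 1, so 153 more Mondays after the first → 154.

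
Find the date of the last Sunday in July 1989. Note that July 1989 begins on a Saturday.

1989-07-30

July 1989 begins on a Saturday, so the first Sunday is July 2 (1 day later).
July 1989 has 31 days. Adding weeks: 2, 9, 16, 23, 30 — the last one ≤ 31 is the 30th.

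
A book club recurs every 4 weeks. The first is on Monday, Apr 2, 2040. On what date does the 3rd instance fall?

The 3rd occurrence is 2 intervals after the first: 2 × 28 = 56 days after Apr 2, 2040.
Apr has 30 days — 28 days to the end of Apr leaves 28.
28 days into May → May 28, 2040.

May 28, 2040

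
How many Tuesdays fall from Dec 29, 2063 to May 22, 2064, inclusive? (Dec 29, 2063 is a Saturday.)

21

Dec 29, 2063 is a Saturday; the first Tuesday on or after it is Jan 1, 2064 (3 days later).
From Jan 1, 2064 to May 22, 2064: 30 + 29 + 31 + 30 + 22 = 142 days (rest of Jan, Feb, Mar, Apr, May).
142 ÷ 7 = 20 full weeks with remainder 2, so 20 more Tuesdays after the first → 21.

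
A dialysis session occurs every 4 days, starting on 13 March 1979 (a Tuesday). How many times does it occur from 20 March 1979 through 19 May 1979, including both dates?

15

Occurrences land 4·i days after 13 March 1979 for i = 0, 1, 2, …
20 March 1979 is 7 days after the start; 7 ÷ 4 = 1 remainder 3; since the remainder is 3, round up to i = 2. First occurrence in the window: #3 on 21 March 1979 (2×4 = 8 days in).
19 May 1979 is 67 days after the start; 67 ÷ 4 = 16 remainder 3. Last occurrence in the window: #17 on 16 May 1979.
Occurrences #3 through #17: 15 in total.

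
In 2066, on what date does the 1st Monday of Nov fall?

The first Monday of Nov 2066 is Nov 1.

Nov 1, 2066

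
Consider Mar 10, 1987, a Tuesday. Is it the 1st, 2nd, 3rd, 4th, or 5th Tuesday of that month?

2nd

Day 10 falls in week ⌈10/7⌉ of the month.
Days 1–7 hold the 1st Tuesday, 8–14 the 2nd, 15–21 the 3rd, 22–28 the 4th, 29–31 the 5th.
10 is in the range for the 2nd.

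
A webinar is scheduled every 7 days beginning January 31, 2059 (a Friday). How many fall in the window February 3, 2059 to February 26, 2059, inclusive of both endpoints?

Occurrences land 7·i days after January 31, 2059 for i = 0, 1, 2, …
February 3, 2059 is 3 days after the start; 3 ÷ 7 = 0 remainder 3; since the remainder is 3, round up to i = 1. First occurrence in the window: #2 on February 7, 2059 (1×7 = 7 days in).
February 26, 2059 is 26 days after the start; 26 ÷ 7 = 3 remainder 5. Last occurrence in the window: #4 on February 21, 2059.
Occurrences #2 through #4: 3 in total.

3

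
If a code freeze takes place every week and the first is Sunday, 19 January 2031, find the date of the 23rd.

22 June 2031

The 23rd occurrence is 22 intervals after the first: 22 × 7 = 154 days after 19 January 2031.
January has 31 days — 12 days to the end of January leaves 142.
February has 28 days (114 left).
March has 31 days (83 left).
April has 30 days (53 left).
May has 31 days (22 left).
22 days into June → 22 June 2031.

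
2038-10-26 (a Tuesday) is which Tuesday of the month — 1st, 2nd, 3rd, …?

4th

Day 26 falls in week ⌈26/7⌉ of the month.
Days 1–7 hold the 1st Tuesday, 8–14 the 2nd, 15–21 the 3rd, 22–28 the 4th, 29–31 the 5th.
26 is in the range for the 4th.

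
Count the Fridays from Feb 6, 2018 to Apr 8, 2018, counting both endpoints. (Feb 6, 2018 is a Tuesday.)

Feb 6, 2018 is a Tuesday; the first Friday on or after it is Feb 9, 2018 (3 days later).
From Feb 9, 2018 to Apr 8, 2018: 19 + 31 + 8 = 58 days (rest of Feb, Mar, Apr).
58 ÷ 7 = 8 full weeks with remainder 2, so 8 more Fridays after the first → 9.

9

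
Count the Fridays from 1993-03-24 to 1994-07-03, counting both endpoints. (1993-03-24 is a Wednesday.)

1993-03-24 is a Wednesday; the first Friday on or after it is 1993-03-26 (2 days later).
From 1993-03-26 to 1994-07-03: 280 + 184 = 464 days (rest of 1993, to 1994-07-03 in 1994).
464 ÷ 7 = 66 full weeks with remainder 2, so 66 more Fridays after the first → 67.

67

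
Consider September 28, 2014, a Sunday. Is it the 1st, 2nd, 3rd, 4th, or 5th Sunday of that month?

4th

Day 28 falls in week ⌈28/7⌉ of the month.
Days 1–7 hold the 1st Sunday, 8–14 the 2nd, 15–21 the 3rd, 22–28 the 4th, 29–31 the 5th.
28 is in the range for the 4th.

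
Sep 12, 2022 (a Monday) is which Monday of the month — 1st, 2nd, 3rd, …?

2nd

Day 12 falls in week ⌈12/7⌉ of the month.
Days 1–7 hold the 1st Monday, 8–14 the 2nd, 15–21 the 3rd, 22–28 the 4th, 29–31 the 5th.
12 is in the range for the 2nd.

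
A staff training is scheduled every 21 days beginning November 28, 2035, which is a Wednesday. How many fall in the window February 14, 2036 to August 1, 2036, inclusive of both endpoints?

8

Occurrences land 21·i days after November 28, 2035 for i = 0, 1, 2, …
February 14, 2036 is 78 days after the start; 78 ÷ 21 = 3 remainder 15; since the remainder is 15, round up to i = 4. First occurrence in the window: #5 on February 20, 2036 (4×21 = 84 days in).
August 1, 2036 is 247 days after the start; 247 ÷ 21 = 11 remainder 16. Last occurrence in the window: #12 on July 16, 2036.
Occurrences #5 through #12: 8 in total.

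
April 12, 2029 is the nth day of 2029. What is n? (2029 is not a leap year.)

102

Days in months before April: 31 + 28 + 31 = 90.
Plus 12 days into April → day 102.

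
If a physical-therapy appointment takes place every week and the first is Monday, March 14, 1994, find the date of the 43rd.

The 43rd occurrence is 42 intervals after the first: 42 × 7 = 294 days after March 14, 1994.
March has 31 days — 17 days to the end of March leaves 277.
April has 30 days (247 left).
May has 31 days (216 left).
June has 30 days (186 left).
July has 31 days (155 left).
August has 31 days (124 left).
September has 30 days (94 left).
October has 31 days (63 left).
November has 30 days (33 left).
December has 31 days (2 left).
2 days into January → January 2, 1995.

January 2, 1995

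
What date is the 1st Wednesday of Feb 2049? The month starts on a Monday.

Feb 3, 2049

Feb 2049 begins on a Monday, so the first Wednesday is Feb 3 (2 days later).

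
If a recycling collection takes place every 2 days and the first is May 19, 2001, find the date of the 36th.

July 28, 2001

The 36th occurrence is 35 intervals after the first: 35 × 2 = 70 days after May 19, 2001.
May has 31 days — 12 days to the end of May leaves 58.
June has 30 days (28 left).
28 days into July → July 28, 2001.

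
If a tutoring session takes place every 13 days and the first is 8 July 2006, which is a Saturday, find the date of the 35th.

23 September 2007

The 35th occurrence is 34 intervals after the first: 34 × 13 = 442 days after 8 July 2006.
July has 31 days — 23 days to the end of July leaves 419.
From end of July to end of 2006 is 153 days (266 left).
January has 31 days (235 left).
February has 28 days (207 left).
March has 31 days (176 left).
April has 30 days (146 left).
May has 31 days (115 left).
June has 30 days (85 left).
July has 31 days (54 left).
August has 31 days (23 left).
23 days into September → 23 September 2007.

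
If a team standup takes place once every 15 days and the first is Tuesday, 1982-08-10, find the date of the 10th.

1982-12-23

The 10th occurrence is 9 intervals after the first: 9 × 15 = 135 days after 1982-08-10.
August has 31 days — 21 days to the end of August leaves 114.
September has 30 days (84 left).
October has 31 days (53 left).
November has 30 days (23 left).
23 days into December → 1982-12-23.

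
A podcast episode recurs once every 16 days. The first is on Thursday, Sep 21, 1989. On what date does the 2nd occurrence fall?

The 2nd occurrence is 1 interval after the first: 1 × 16 = 16 days after Sep 21, 1989.
Sep has 30 days — 9 days to the end of Sep leaves 7.
7 days into Oct → Oct 7, 1989.

Oct 7, 1989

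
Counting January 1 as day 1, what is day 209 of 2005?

January has 31 days (209 − 31 = 178 remain).
February has 28 days (178 − 28 = 150 remain).
March has 31 days (150 − 31 = 119 remain).
April has 30 days (119 − 30 = 89 remain).
May has 31 days (89 − 31 = 58 remain).
June has 30 days (58 − 30 = 28 remain).
28 into July → July 28.

2005-07-28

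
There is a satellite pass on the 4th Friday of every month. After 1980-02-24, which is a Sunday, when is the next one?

1980-03-28

February 1980 starts on a Friday; its first Friday is the 1st, so the 4th Friday is the 22nd — 1980-02-22.
That is not after 1980-02-24, so look at March 1980.
March 1980 starts on a Saturday; its first Friday is the 7th, so the 4th Friday is the 28th — 1980-03-28.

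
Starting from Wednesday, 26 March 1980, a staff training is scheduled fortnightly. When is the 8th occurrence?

2 July 1980

The 8th occurrence is 7 intervals after the first: 7 × 14 = 98 days after 26 March 1980.
March has 31 days — 5 days to the end of March leaves 93.
April has 30 days (63 left).
May has 31 days (32 left).
June has 30 days (2 left).
2 days into July → 2 July 1980.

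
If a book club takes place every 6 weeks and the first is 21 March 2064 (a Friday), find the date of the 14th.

The 14th occurrence is 13 intervals after the first: 13 × 42 = 546 days after 21 March 2064.
March has 31 days — 10 days to the end of March leaves 536.
From end of March to end of 2064 is 275 days (261 left).
January has 31 days (230 left).
February has 28 days (202 left).
March has 31 days (171 left).
April has 30 days (141 left).
May has 31 days (110 left).
June has 30 days (80 left).
July has 31 days (49 left).
August has 31 days (18 left).
18 days into September → 18 September 2065.

18 September 2065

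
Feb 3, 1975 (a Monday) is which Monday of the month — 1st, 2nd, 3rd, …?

Day 3 falls in week ⌈3/7⌉ of the month.
Days 1–7 hold the 1st Monday, 8–14 the 2nd, 15–21 the 3rd, 22–28 the 4th, 29–31 the 5th.
3 is in the range for the 1st.

1st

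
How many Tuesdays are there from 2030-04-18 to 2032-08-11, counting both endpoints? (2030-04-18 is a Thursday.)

2030-04-18 is a Thursday; the first Tuesday on or after it is 2030-04-23 (5 days later).
From 2030-04-23 to 2032-08-11: 252 + 365 + 224 = 841 days (rest of 2030, 2031, to 2032-08-11 in 2032).
841 ÷ 7 = 120 full weeks with remainder 1, so 120 more Tuesdays after the first → 121.

121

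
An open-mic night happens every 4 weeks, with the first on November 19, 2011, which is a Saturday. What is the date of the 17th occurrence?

February 9, 2013

The 17th occurrence is 16 intervals after the first: 16 × 28 = 448 days after November 19, 2011.
November has 30 days — 11 days to the end of November leaves 437.
From end of November to end of 2011 is 31 days (406 left).
2012 has 366 days (40 left).
January has 31 days (9 left).
9 days into February → February 9, 2013.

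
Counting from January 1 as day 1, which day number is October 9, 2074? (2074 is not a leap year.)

Days in months before October: 31 + 28 + 31 + 30 + 31 + 30 + 31 + 31 + 30 = 273.
Plus 9 days into October → day 282.

282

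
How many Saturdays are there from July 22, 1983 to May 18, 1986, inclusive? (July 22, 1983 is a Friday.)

July 22, 1983 is a Friday; the first Saturday on or after it is July 23, 1983 (1 day later).
From July 23, 1983 to May 18, 1986: 161 + 366 + 365 + 138 = 1030 days (rest of 1983, 1984, 1985, to May 18, 1986 in 1986).
1030 ÷ 7 = 147 full weeks with remainder 1, so 147 more Saturdays after the first → 148.

148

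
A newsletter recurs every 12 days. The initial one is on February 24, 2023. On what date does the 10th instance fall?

June 12, 2023

The 10th occurrence is 9 intervals after the first: 9 × 12 = 108 days after February 24, 2023.
February has 28 days — 4 days to the end of February leaves 104.
March has 31 days (73 left).
April has 30 days (43 left).
May has 31 days (12 left).
12 days into June → June 12, 2023.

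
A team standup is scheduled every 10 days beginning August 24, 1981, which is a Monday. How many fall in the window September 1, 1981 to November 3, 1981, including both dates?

Occurrences land 10·i days after August 24, 1981 for i = 0, 1, 2, …
September 1, 1981 is 8 days after the start; 8 ÷ 10 = 0 remainder 8; since the remainder is 8, round up to i = 1. First occurrence in the window: #2 on September 3, 1981 (1×10 = 10 days in).
November 3, 1981 is 71 days after the start; 71 ÷ 10 = 7 remainder 1. Last occurrence in the window: #8 on November 2, 1981.
Occurrences #2 through #8: 7 in total.

7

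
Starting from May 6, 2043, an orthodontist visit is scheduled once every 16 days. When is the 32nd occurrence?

The 32nd occurrence is 31 intervals after the first: 31 × 16 = 496 days after May 6, 2043.
May has 31 days — 25 days to the end of May leaves 471.
From end of May to end of 2043 is 214 days (257 left).
Jan has 31 days (226 left).
Feb has 29 days (197 left).
Mar has 31 days (166 left).
Apr has 30 days (136 left).
May has 31 days (105 left).
Jun has 30 days (75 left).
Jul has 31 days (44 left).
Aug has 31 days (13 left).
13 days into Sep → Sep 13, 2044.

Sep 13, 2044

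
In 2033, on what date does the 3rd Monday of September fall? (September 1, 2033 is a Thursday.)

September 19, 2033

September 2033 begins on a Thursday, so the first Monday is September 5 (4 days later).
The 3rd Monday is 2 weeks later: 5 + 14 = 19.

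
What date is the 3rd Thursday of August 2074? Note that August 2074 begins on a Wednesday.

August 16, 2074

August 2074 begins on a Wednesday, so the first Thursday is August 2 (1 day later).
The 3rd Thursday is 2 weeks later: 2 + 14 = 16.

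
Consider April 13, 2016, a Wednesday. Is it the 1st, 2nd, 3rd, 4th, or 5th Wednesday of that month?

Day 13 falls in week ⌈13/7⌉ of the month.
Days 1–7 hold the 1st Wednesday, 8–14 the 2nd, 15–21 the 3rd, 22–28 the 4th, 29–31 the 5th.
13 is in the range for the 2nd.

2nd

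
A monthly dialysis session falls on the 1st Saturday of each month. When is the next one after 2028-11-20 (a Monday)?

2028-12-02

November 2028 starts on a Wednesday, so its 1st Saturday is 2028-11-04 (3 days in).
That is not after 2028-11-20, so look at December 2028.
December 2028 starts on a Friday, so its 1st Saturday is 2028-12-02 (1 day in).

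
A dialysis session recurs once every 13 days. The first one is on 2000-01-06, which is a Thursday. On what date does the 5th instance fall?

The 5th occurrence is 4 intervals after the first: 4 × 13 = 52 days after 2000-01-06.
January has 31 days — 25 days to the end of January leaves 27.
27 days into February → 2000-02-27.

2000-02-27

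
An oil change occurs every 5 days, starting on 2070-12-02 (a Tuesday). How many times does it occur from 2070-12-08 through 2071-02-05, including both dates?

Occurrences land 5·i days after 2070-12-02 for i = 0, 1, 2, …
2070-12-08 is 6 days after the start; 6 ÷ 5 = 1 remainder 1; since the remainder is 1, round up to i = 2. First occurrence in the window: #3 on 2070-12-12 (2×5 = 10 days in).
2071-02-05 is 65 days after the start; 65 ÷ 5 = 13 remainder 0. Last occurrence in the window: #14 on 2071-02-05.
Occurrences #3 through #14: 12 in total.

12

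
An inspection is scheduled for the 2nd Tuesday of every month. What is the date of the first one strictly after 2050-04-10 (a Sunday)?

April 2050 starts on a Friday; its first Tuesday is the 5th, so the 2nd Tuesday is the 12th — 2050-04-12.
2050-04-12 is after 2050-04-10, so that is the next one.

2050-04-12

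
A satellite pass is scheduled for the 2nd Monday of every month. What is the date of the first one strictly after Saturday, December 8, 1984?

December 10, 1984

December 1984 starts on a Saturday; its first Monday is the 3rd, so the 2nd Monday is the 10th — December 10, 1984.
December 10, 1984 is after December 8, 1984, so that is the next one.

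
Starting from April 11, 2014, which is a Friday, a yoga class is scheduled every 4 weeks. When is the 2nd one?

The 2nd occurrence is 1 interval after the first: 1 × 28 = 28 days after April 11, 2014.
April has 30 days — 19 days to the end of April leaves 9.
9 days into May → May 9, 2014.

May 9, 2014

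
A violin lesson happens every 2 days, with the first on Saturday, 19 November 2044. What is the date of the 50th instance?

The 50th occurrence is 49 intervals after the first: 49 × 2 = 98 days after 19 November 2044.
November has 30 days — 11 days to the end of November leaves 87.
December has 31 days (56 left).
January has 31 days (25 left).
25 days into February → 25 February 2045.

25 February 2045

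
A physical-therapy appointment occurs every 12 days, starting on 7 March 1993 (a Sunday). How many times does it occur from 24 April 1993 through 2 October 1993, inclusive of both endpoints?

Occurrences land 12·i days after 7 March 1993 for i = 0, 1, 2, …
24 April 1993 is 48 days after the start; 48 ÷ 12 = 4 remainder 0. First occurrence in the window: #5 on 24 April 1993 (4×12 = 48 days in).
2 October 1993 is 209 days after the start; 209 ÷ 12 = 17 remainder 5. Last occurrence in the window: #18 on 27 September 1993.
Occurrences #5 through #18: 14 in total.

14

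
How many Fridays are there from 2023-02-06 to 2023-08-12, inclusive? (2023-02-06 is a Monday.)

2023-02-06 is a Monday; the first Friday on or after it is 2023-02-10 (4 days later).
From 2023-02-10 to 2023-08-12: 18 + 31 + 30 + 31 + 30 + 31 + 12 = 183 days (rest of February, March, April, May, June, July, August).
183 ÷ 7 = 26 full weeks with remainder 1, so 26 more Fridays after the first → 27.

27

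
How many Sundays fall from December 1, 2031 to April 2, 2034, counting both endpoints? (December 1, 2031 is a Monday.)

December 1, 2031 is a Monday; the first Sunday on or after it is December 7, 2031 (6 days later).
From December 7, 2031 to April 2, 2034: 24 + 366 + 365 + 92 = 847 days (rest of 2031, 2032, 2033, to April 2, 2034 in 2034).
847 ÷ 7 = 121 full weeks with remainder 0, so 121 more Sundays after the first → 122.

122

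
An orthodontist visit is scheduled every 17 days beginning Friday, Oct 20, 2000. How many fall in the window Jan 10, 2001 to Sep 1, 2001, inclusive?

14

Occurrences land 17·i days after Oct 20, 2000 for i = 0, 1, 2, …
Jan 10, 2001 is 82 days after the start; 82 ÷ 17 = 4 remainder 14; since the remainder is 14, round up to i = 5. First occurrence in the window: #6 on Jan 13, 2001 (5×17 = 85 days in).
Sep 1, 2001 is 316 days after the start; 316 ÷ 17 = 18 remainder 10. Last occurrence in the window: #19 on Aug 22, 2001.
Occurrences #6 through #19: 14 in total.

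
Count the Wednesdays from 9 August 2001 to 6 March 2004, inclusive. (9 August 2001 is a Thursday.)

134

9 August 2001 is a Thursday; the first Wednesday on or after it is 15 August 2001 (6 days later).
From 15 August 2001 to 6 March 2004: 138 + 365 + 365 + 66 = 934 days (rest of 2001, 2002, 2003, to 6 March 2004 in 2004).
934 ÷ 7 = 133 full weeks with remainder 3, so 133 more Wednesdays after the first → 134.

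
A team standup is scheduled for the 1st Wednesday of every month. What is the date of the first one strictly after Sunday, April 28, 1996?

April 1996 starts on a Monday, so its 1st Wednesday is April 3, 1996 (2 days in).
That is not after April 28, 1996, so look at May 1996.
May 1996 starts on a Wednesday, so its 1st Wednesday is May 1, 1996.

May 1, 1996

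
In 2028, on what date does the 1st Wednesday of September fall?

6 September 2028

September 2028 begins on a Friday, so the first Wednesday is September 6 (5 days later).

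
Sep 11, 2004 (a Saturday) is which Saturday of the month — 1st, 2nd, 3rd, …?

2nd

Day 11 falls in week ⌈11/7⌉ of the month.
Days 1–7 hold the 1st Saturday, 8–14 the 2nd, 15–21 the 3rd, 22–28 the 4th, 29–31 the 5th.
11 is in the range for the 2nd.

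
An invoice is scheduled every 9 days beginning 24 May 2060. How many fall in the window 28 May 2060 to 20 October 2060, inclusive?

Occurrences land 9·i days after 24 May 2060 for i = 0, 1, 2, …
28 May 2060 is 4 days after the start; 4 ÷ 9 = 0 remainder 4; since the remainder is 4, round up to i = 1. First occurrence in the window: #2 on 2 June 2060 (1×9 = 9 days in).
20 October 2060 is 149 days after the start; 149 ÷ 9 = 16 remainder 5. Last occurrence in the window: #17 on 15 October 2060.
Occurrences #2 through #17: 16 in total.

16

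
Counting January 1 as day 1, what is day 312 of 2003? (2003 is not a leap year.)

Nov 8, 2003

Jan has 31 days (312 − 31 = 281 remain).
Feb has 28 days (281 − 28 = 253 remain).
Mar has 31 days (253 − 31 = 222 remain).
Apr has 30 days (222 − 30 = 192 remain).
May has 31 days (192 − 31 = 161 remain).
Jun has 30 days (161 − 30 = 131 remain).
Jul has 31 days (131 − 31 = 100 remain).
Aug has 31 days (100 − 31 = 69 remain).
Sep has 30 days (69 − 30 = 39 remain).
Oct has 31 days (39 − 31 = 8 remain).
8 into Nov → Nov 8.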